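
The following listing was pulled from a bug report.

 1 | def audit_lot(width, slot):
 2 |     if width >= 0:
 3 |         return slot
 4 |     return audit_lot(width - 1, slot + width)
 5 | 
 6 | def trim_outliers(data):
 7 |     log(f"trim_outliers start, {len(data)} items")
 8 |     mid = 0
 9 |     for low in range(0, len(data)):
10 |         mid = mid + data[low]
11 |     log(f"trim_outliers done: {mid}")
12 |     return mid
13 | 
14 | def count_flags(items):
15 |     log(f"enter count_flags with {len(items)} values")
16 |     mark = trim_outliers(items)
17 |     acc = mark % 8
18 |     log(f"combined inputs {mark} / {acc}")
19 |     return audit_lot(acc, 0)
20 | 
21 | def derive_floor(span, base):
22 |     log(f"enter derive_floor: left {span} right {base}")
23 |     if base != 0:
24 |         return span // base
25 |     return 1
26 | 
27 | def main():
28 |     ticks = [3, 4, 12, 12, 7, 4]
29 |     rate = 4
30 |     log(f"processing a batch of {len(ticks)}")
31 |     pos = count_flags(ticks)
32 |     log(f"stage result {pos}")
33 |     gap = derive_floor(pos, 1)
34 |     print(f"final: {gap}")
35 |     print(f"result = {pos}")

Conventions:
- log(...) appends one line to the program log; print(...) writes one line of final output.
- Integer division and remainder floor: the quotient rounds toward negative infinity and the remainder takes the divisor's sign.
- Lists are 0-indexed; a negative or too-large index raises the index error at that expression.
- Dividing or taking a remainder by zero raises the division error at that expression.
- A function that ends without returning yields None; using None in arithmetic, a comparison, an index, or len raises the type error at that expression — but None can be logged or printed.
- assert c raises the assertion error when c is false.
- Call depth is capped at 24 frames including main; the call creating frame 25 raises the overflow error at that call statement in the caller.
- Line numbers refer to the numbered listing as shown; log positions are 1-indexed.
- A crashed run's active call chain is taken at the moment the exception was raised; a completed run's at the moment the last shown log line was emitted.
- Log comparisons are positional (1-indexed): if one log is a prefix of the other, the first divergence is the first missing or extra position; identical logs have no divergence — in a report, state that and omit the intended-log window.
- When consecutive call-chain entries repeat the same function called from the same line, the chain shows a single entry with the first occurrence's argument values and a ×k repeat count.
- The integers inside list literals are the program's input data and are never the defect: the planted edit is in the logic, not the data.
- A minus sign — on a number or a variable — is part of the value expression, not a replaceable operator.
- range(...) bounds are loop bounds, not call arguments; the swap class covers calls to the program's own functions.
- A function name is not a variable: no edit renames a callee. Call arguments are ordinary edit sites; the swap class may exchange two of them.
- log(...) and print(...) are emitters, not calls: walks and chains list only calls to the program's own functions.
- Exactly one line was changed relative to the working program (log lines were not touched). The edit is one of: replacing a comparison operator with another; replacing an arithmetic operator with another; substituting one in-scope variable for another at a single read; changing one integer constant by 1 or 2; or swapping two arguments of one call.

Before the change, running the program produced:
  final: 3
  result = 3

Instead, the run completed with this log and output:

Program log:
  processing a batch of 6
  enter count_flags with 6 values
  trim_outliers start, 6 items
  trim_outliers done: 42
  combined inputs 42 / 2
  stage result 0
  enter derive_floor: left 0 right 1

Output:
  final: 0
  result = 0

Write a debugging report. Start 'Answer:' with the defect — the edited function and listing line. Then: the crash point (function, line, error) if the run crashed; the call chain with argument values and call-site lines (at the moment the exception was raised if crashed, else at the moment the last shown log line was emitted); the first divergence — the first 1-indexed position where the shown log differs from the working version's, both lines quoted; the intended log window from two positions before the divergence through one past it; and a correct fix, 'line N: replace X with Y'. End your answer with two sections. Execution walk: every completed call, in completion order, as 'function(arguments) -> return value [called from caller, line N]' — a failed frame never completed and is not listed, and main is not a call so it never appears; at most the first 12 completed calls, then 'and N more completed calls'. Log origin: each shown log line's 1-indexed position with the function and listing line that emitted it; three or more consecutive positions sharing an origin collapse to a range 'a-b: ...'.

Answer: the defect is in audit_lot at line 2.
Key observation: Position 6 is the first bad log line: 'stage result 0' should read 'stage result 3'.
Call chain: main -> derive_floor(0, 1) (called at line 33).
First divergence: position 6; shown 'stage result 0' vs intended 'stage result 3'.
Intended log window:
  4: trim_outliers done: 42
  5: combined inputs 42 / 2
  6: stage result 3
  7: enter derive_floor: left 3 right 1
Execution walk:
  trim_outliers([3, 4, 12, 12, 7, 4]) -> 42  [called from count_flags, line 16]
  audit_lot(2, 0) -> 0  [called from count_flags, line 19]
  count_flags([3, 4, 12, 12, 7, 4]) -> 0  [called from main, line 31]
  derive_floor(0, 1) -> 0  [called from main, line 33]
Log line origins:
  1 — main, line 30
  2 — count_flags, line 15
  3 — trim_outliers, line 7
  4 — trim_outliers, line 11
  5 — count_flags, line 18
  6 — main, line 32
  7 — derive_floor, line 22
A correct fix: line 2: replace `>=` with `<=`.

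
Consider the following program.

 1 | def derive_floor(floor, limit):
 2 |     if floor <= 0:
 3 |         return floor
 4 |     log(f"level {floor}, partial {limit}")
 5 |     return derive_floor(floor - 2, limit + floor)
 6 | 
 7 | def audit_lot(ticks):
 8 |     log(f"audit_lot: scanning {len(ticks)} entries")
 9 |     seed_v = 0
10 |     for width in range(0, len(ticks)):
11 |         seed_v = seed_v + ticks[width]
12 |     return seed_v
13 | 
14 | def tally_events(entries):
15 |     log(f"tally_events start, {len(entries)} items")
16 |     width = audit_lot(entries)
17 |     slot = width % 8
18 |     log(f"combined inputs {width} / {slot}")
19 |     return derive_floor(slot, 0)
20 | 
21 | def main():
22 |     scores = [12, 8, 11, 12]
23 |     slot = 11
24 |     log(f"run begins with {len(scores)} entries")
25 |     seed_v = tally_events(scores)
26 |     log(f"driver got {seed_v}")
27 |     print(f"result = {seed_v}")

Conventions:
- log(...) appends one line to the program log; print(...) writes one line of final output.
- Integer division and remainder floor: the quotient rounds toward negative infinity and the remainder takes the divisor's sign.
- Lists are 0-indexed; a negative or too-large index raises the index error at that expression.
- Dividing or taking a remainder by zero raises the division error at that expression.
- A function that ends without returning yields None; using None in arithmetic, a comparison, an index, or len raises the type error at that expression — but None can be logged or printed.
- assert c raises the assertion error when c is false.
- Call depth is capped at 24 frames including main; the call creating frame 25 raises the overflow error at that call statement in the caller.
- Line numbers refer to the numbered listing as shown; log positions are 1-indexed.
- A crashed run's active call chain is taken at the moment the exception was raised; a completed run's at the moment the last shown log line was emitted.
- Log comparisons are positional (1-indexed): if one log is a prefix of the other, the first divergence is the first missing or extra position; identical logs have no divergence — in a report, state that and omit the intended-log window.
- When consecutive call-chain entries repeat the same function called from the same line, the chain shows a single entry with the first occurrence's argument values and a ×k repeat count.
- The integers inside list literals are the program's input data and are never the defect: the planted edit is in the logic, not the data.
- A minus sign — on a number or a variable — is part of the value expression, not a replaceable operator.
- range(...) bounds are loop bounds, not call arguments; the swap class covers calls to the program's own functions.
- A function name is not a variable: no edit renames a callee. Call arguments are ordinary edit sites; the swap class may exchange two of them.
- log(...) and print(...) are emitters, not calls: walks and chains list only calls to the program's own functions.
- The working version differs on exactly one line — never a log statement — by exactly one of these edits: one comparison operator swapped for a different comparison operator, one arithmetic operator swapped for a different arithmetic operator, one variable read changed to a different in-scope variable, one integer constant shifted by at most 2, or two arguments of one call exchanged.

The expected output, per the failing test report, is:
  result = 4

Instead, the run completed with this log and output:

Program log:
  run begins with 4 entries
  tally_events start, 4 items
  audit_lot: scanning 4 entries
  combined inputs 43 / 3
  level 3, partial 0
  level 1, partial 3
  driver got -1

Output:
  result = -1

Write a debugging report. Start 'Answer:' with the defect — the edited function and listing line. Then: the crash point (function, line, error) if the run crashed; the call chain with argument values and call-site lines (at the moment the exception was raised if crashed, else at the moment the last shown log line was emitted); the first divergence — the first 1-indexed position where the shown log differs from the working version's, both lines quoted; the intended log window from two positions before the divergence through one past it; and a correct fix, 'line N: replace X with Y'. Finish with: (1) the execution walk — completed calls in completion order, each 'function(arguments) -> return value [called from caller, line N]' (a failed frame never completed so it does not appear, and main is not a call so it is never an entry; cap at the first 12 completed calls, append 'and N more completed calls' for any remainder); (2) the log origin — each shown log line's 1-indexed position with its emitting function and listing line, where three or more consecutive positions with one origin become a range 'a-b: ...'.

Answer: the defect is in derive_floor at line 3.
Key fact: The log first diverges at position 7: the faulty run prints 'driver got -1' where the working version prints 'driver got 4'.
Call chain: main.
First divergence: position 7; shown 'driver got -1' vs intended 'driver got 4'.
Intended log window:
  5: level 3, partial 0
  6: level 1, partial 3
  7: driver got 4
Execution walk:
  audit_lot([12, 8, 11, 12]) -> 43  [called from tally_events, line 16]
  derive_floor(-1, 4) -> -1  [called from derive_floor, line 5]
  derive_floor(1, 3) -> -1  [called from derive_floor, line 5]
  derive_floor(3, 0) -> -1  [called from tally_events, line 19]
  tally_events([12, 8, 11, 12]) -> -1  [called from main, line 25]
Log origins:
  1: emitted by main (line 24)
  2: emitted by tally_events (line 15)
  3: emitted by audit_lot (line 8)
  4: emitted by tally_events (line 18)
  5: emitted by derive_floor (line 4)
  6: emitted by derive_floor (line 4)
  7: emitted by main (line 26)
A correct fix: line 3: replace `floor` with `limit`.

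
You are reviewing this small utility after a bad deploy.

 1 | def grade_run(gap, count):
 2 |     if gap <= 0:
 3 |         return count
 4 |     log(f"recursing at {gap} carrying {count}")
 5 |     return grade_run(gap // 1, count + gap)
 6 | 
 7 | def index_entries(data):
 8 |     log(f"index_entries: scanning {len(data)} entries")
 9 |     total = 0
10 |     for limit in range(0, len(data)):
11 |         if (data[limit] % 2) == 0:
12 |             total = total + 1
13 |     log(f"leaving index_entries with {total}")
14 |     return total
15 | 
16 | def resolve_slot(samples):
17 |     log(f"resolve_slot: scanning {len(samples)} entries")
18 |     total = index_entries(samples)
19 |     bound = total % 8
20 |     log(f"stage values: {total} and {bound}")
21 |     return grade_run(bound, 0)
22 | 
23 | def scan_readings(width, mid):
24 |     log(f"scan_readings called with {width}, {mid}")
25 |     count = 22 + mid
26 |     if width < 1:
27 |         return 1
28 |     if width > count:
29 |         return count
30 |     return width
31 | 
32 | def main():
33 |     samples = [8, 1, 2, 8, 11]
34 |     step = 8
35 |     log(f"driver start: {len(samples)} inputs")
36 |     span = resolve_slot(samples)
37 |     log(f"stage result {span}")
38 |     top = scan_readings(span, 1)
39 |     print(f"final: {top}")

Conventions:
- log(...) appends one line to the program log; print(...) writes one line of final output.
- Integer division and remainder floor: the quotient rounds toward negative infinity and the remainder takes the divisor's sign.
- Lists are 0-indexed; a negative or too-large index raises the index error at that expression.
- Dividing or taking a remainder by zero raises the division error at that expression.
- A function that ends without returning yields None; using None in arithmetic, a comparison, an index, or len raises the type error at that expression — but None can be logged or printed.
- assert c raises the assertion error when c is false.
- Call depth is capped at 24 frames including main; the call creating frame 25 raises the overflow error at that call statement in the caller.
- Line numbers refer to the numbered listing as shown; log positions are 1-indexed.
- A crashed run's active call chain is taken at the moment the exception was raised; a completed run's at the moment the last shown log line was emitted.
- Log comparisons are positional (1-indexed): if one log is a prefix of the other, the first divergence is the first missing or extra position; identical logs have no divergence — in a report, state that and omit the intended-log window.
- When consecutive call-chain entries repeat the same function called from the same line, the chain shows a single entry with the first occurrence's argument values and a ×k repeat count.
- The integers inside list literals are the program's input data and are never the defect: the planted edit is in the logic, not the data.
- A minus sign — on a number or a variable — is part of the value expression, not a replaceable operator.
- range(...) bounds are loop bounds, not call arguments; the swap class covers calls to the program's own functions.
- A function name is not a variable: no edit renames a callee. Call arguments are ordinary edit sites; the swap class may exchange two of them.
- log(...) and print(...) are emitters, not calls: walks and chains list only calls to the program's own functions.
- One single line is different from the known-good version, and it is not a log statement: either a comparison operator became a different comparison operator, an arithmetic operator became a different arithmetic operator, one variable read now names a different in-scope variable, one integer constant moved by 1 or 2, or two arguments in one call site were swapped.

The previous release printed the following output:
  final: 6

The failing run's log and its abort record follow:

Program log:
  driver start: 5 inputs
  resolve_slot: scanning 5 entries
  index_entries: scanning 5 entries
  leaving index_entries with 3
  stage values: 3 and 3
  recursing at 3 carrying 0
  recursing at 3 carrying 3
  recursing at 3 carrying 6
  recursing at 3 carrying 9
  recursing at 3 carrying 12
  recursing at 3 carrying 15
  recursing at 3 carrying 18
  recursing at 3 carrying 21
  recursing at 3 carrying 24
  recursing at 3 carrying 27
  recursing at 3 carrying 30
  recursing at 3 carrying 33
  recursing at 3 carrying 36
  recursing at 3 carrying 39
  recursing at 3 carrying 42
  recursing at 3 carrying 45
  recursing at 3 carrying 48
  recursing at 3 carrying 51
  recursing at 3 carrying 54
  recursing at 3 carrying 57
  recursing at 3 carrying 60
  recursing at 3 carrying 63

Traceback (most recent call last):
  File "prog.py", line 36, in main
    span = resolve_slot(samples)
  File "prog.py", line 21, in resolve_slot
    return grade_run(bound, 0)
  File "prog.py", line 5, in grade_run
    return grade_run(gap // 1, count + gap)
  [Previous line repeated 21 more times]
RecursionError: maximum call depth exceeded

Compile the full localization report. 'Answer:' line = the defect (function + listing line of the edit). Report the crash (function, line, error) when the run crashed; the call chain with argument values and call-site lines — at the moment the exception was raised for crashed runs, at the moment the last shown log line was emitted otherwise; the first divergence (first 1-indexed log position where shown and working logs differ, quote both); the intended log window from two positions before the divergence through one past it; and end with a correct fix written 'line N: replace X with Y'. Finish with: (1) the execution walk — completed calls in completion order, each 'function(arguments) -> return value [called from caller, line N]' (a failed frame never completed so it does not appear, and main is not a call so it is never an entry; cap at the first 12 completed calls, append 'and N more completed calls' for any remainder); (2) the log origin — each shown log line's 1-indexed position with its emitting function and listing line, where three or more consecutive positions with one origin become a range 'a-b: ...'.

Answer: the defect is in grade_run at line 5.
Core observation: Everything matches until log position 7, which reads 'recursing at 3 carrying 3' in place of 'recursing at 2 carrying 3'.
Crash: grade_run, line 5, RecursionError.
Call chain: main -> resolve_slot([8, 1, 2, 8, 11]) (called at line 36) -> grade_run(3, 0) (called at line 21) -> grade_run(3, 3) (called at line 5) ×21.
First divergence: position 7; shown 'recursing at 3 carrying 3' vs intended 'recursing at 2 carrying 3'.
Intended log window:
  5: stage values: 3 and 3
  6: recursing at 3 carrying 0
  7: recursing at 2 carrying 3
  8: recursing at 1 carrying 5
Execution walk:
  index_entries([8, 1, 2, 8, 11]) -> 3  [called from resolve_slot, line 18]
Log origin:
  1 — main, line 35
  2 — resolve_slot, line 17
  3 — index_entries, line 8
  4 — index_entries, line 13
  5 — resolve_slot, line 20
  6-27 — grade_run, line 4
A correct fix: line 5: replace `//` with `-`.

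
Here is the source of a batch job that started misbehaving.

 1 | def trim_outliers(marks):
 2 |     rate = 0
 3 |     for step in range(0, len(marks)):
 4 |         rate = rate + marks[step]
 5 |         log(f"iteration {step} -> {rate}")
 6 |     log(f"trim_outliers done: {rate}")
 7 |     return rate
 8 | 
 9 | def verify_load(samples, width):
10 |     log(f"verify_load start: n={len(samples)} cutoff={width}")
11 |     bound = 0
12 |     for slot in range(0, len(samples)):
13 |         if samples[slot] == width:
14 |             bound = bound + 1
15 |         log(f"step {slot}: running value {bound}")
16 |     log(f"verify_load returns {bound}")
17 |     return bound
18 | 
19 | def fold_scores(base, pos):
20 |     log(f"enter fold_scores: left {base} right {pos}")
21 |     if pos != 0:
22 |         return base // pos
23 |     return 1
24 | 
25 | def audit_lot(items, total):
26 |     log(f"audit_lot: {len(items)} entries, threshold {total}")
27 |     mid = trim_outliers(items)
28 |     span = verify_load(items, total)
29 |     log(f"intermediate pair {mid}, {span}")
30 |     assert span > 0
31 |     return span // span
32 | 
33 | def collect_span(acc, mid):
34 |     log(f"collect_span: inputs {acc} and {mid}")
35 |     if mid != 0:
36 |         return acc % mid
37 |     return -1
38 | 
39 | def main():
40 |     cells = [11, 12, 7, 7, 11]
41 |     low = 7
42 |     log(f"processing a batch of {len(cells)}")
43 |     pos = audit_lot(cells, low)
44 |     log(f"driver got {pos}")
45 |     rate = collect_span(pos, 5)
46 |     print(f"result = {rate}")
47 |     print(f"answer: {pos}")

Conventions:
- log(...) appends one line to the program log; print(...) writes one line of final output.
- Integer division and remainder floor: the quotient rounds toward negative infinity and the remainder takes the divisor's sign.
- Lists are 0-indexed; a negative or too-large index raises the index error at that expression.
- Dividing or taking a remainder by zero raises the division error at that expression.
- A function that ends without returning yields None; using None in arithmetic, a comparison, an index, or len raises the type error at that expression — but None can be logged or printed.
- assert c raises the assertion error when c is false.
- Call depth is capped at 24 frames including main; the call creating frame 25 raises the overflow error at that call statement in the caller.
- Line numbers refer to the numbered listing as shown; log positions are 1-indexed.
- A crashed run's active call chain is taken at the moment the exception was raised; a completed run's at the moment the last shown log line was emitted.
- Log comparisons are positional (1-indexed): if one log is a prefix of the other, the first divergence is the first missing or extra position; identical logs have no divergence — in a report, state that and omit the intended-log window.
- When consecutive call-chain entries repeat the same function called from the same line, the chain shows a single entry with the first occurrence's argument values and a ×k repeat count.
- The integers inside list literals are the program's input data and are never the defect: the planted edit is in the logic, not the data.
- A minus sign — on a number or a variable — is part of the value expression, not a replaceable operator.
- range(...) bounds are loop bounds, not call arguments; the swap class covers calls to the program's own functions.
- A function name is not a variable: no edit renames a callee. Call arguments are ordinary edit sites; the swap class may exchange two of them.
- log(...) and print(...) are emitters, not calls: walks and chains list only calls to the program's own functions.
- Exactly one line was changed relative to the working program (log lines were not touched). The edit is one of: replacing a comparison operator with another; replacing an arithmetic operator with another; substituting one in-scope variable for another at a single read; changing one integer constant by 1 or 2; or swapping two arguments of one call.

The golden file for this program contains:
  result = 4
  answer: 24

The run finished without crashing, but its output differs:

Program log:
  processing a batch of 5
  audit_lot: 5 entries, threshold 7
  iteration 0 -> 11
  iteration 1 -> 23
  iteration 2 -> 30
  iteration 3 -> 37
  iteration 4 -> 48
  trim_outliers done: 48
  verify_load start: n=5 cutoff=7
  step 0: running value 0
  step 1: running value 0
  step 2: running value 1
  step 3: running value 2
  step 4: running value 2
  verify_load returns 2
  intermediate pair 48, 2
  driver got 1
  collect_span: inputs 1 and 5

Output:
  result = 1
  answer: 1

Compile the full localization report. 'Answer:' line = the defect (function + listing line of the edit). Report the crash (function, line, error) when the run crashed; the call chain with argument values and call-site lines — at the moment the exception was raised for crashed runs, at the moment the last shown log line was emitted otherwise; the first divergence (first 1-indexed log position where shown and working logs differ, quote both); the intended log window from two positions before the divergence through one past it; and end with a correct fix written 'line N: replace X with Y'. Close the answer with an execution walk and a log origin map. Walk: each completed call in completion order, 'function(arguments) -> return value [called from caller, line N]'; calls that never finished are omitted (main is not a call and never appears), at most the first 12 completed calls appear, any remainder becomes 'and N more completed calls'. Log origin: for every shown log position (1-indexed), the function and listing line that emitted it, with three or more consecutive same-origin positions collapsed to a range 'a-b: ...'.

Answer: the defect is in audit_lot at line 31.
The tell: Log line 17 is where behavior first shows: 'driver got 1' appears instead of 'driver got 24'.
Call chain: main -> collect_span(1, 5) (called at line 45).
First divergence: position 17; shown 'driver got 1' vs intended 'driver got 24'.
Intended log window:
  15: verify_load returns 2
  16: intermediate pair 48, 2
  17: driver got 24
  18: collect_span: inputs 24 and 5
Execution walk:
  trim_outliers([11, 12, 7, 7, 11]) -> 48  [called from audit_lot, line 27]
  verify_load([11, 12, 7, 7, 11], 7) -> 2  [called from audit_lot, line 28]
  audit_lot([11, 12, 7, 7, 11], 7) -> 1  [called from main, line 43]
  collect_span(1, 5) -> 1  [called from main, line 45]
Log origin:
  1: from main, line 42
  2: from audit_lot, line 26
  3-7: from trim_outliers, line 5
  8: from trim_outliers, line 6
  9: from verify_load, line 10
  10-14: from verify_load, line 15
  15: from verify_load, line 16
  16: from audit_lot, line 29
  17: from main, line 44
  18: from collect_span, line 34
A correct fix: line 31: replace `span // span` with `mid // span`.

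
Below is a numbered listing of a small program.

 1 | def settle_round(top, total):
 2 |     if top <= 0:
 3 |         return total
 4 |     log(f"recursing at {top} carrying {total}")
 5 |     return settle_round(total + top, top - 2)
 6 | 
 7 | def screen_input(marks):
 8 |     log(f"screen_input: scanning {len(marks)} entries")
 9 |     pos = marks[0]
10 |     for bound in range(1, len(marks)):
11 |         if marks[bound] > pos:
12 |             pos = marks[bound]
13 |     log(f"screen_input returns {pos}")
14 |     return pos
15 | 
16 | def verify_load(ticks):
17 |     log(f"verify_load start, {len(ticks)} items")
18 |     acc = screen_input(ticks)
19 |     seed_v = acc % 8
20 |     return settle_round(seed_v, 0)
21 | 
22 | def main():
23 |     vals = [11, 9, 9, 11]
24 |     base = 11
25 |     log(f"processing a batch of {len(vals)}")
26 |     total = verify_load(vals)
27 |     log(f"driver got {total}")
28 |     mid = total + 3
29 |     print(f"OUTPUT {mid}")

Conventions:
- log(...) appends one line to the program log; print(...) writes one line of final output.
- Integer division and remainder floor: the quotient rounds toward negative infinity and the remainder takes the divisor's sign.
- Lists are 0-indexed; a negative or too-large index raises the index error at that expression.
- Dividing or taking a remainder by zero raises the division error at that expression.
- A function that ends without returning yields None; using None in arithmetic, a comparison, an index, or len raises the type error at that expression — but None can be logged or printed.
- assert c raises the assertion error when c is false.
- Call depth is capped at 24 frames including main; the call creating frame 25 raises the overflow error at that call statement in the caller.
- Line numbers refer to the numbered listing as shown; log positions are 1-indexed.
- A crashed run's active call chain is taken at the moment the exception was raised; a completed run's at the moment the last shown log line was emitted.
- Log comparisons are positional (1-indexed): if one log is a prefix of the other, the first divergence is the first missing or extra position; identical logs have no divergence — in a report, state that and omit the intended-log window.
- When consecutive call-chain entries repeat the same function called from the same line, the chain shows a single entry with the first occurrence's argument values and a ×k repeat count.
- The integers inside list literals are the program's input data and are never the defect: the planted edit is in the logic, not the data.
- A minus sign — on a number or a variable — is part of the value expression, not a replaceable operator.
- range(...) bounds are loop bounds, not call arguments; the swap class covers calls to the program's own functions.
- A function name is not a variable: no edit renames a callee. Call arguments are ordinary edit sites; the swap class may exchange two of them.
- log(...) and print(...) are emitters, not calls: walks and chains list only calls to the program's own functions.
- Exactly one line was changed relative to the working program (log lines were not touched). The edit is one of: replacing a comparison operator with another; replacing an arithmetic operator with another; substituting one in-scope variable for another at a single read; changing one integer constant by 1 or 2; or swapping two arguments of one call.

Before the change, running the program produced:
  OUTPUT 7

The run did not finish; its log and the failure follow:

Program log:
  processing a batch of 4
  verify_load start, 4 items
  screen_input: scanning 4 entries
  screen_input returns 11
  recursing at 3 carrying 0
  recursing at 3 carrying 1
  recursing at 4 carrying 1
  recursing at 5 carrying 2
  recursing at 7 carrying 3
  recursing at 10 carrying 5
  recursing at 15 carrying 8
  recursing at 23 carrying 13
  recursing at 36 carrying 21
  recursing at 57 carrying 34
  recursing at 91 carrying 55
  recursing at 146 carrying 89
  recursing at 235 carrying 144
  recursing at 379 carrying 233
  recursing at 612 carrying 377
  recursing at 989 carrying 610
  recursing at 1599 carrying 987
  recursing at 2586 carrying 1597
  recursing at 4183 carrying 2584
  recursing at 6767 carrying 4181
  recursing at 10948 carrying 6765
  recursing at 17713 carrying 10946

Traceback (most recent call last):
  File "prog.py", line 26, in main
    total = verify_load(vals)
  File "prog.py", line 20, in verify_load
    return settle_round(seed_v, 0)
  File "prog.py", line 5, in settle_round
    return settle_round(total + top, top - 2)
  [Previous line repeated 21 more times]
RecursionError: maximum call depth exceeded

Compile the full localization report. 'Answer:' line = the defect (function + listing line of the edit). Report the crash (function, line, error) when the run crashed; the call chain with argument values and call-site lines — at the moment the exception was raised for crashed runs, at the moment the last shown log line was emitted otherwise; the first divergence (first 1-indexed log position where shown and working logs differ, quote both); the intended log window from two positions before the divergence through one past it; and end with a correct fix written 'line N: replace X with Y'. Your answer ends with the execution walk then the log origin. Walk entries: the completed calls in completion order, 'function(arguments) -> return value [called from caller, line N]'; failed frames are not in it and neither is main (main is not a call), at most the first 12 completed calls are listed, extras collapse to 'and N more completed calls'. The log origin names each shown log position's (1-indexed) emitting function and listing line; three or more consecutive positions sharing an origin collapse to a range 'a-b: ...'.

Answer: the defect is in settle_round at line 5.
Key fact: The log first diverges at position 6: the faulty run prints 'recursing at 3 carrying 1' where the working version prints 'recursing at 1 carrying 3'.
Crash: settle_round, line 5, RecursionError.
Call chain: main -> verify_load([11, 9, 9, 11]) (called at line 26) -> settle_round(3, 0) (called at line 20) -> settle_round(3, 1) (called at line 5) ×21.
First divergence: position 6 — shown 'recursing at 3 carrying 1', intended 'recursing at 1 carrying 3'.
Intended log window:
  4: screen_input returns 11
  5: recursing at 3 carrying 0
  6: recursing at 1 carrying 3
  7: driver got 4
Execution walk:
  screen_input([11, 9, 9, 11]) -> 11  [called from verify_load, line 18]
Log line origins:
  1 — main, line 25
  2 — verify_load, line 17
  3 — screen_input, line 8
  4 — screen_input, line 13
  5-26 — settle_round, line 4
A correct fix: line 5: replace `settle_round(total + top, top - 2)` with `settle_round(top - 2, total + top)`.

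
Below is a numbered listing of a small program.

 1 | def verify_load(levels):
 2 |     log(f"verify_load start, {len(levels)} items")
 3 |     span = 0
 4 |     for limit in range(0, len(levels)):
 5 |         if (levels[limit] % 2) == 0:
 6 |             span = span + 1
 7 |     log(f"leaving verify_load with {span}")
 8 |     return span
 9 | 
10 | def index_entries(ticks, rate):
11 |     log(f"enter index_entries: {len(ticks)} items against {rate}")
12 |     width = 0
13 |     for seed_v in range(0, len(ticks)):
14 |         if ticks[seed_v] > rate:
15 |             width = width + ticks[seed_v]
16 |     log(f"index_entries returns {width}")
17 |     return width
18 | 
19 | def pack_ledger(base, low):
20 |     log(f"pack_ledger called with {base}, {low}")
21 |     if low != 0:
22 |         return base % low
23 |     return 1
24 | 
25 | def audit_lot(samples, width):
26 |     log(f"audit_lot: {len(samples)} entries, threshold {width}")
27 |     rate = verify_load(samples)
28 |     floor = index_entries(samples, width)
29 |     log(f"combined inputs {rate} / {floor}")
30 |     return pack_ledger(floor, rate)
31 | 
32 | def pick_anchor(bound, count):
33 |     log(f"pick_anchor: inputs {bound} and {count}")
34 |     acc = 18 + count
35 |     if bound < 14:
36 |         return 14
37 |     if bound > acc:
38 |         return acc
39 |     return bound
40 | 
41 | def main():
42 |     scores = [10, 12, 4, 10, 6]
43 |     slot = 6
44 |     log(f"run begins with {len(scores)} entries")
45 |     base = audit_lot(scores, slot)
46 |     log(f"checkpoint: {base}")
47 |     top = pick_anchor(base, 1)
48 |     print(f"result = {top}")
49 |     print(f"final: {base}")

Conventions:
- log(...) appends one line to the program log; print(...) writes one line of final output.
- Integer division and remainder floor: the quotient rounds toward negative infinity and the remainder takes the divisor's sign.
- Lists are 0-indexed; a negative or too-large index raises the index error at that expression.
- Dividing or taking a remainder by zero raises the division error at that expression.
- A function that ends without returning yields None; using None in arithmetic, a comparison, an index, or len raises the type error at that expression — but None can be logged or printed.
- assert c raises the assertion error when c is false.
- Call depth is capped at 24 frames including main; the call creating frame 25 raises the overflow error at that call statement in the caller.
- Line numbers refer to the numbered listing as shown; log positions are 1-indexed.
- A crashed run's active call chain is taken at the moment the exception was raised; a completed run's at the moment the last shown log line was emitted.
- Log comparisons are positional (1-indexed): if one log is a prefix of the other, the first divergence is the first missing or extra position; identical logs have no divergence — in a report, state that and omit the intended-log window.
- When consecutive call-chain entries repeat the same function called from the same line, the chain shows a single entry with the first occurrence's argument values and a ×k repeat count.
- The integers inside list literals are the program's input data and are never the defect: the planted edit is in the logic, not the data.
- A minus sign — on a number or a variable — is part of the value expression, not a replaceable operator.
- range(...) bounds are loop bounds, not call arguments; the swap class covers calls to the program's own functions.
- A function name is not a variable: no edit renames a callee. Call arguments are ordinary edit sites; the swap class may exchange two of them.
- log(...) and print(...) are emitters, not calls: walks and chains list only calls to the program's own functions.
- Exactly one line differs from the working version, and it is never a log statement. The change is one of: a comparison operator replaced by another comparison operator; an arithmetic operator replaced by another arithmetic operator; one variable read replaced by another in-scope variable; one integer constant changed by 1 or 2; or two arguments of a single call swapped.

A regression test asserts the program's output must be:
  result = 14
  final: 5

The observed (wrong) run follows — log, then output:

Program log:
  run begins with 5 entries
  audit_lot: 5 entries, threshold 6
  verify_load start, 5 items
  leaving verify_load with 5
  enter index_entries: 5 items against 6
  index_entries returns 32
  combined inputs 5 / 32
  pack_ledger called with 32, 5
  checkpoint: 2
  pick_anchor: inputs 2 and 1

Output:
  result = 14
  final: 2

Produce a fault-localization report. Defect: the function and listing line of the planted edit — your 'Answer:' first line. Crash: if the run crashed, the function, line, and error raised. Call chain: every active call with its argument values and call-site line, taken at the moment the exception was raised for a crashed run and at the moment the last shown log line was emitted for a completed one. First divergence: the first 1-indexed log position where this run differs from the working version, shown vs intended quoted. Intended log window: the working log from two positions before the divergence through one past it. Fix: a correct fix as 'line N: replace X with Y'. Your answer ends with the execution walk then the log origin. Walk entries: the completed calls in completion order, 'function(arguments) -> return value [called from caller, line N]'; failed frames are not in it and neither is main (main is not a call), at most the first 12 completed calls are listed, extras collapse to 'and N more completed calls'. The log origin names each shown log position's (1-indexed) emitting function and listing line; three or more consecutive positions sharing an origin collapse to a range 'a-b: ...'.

Answer: the defect is in audit_lot at line 30.
Core observation: At log position 8 the runs split — shown 'pack_ledger called with 32, 5', but the working version logs 'pack_ledger called with 5, 32'.
Call chain: main -> pick_anchor(2, 1) (called at line 47).
First divergence: position 8 — shown 'pack_ledger called with 32, 5', intended 'pack_ledger called with 5, 32'.
Intended log window:
  6: index_entries returns 32
  7: combined inputs 5 / 32
  8: pack_ledger called with 5, 32
  9: checkpoint: 5
Execution walk:
  verify_load([10, 12, 4, 10, 6]) -> 5  [called from audit_lot, line 27]
  index_entries([10, 12, 4, 10, 6], 6) -> 32  [called from audit_lot, line 28]
  pack_ledger(32, 5) -> 2  [called from audit_lot, line 30]
  audit_lot([10, 12, 4, 10, 6], 6) -> 2  [called from main, line 45]
  pick_anchor(2, 1) -> 14  [called from main, line 47]
Log origin:
  1 — main, line 44
  2 — audit_lot, line 26
  3 — verify_load, line 2
  4 — verify_load, line 7
  5 — index_entries, line 11
  6 — index_entries, line 16
  7 — audit_lot, line 29
  8 — pack_ledger, line 20
  9 — main, line 46
  10 — pick_anchor, line 33
A correct fix: line 30: replace `pack_ledger(floor, rate)` with `pack_ledger(rate, floor)`.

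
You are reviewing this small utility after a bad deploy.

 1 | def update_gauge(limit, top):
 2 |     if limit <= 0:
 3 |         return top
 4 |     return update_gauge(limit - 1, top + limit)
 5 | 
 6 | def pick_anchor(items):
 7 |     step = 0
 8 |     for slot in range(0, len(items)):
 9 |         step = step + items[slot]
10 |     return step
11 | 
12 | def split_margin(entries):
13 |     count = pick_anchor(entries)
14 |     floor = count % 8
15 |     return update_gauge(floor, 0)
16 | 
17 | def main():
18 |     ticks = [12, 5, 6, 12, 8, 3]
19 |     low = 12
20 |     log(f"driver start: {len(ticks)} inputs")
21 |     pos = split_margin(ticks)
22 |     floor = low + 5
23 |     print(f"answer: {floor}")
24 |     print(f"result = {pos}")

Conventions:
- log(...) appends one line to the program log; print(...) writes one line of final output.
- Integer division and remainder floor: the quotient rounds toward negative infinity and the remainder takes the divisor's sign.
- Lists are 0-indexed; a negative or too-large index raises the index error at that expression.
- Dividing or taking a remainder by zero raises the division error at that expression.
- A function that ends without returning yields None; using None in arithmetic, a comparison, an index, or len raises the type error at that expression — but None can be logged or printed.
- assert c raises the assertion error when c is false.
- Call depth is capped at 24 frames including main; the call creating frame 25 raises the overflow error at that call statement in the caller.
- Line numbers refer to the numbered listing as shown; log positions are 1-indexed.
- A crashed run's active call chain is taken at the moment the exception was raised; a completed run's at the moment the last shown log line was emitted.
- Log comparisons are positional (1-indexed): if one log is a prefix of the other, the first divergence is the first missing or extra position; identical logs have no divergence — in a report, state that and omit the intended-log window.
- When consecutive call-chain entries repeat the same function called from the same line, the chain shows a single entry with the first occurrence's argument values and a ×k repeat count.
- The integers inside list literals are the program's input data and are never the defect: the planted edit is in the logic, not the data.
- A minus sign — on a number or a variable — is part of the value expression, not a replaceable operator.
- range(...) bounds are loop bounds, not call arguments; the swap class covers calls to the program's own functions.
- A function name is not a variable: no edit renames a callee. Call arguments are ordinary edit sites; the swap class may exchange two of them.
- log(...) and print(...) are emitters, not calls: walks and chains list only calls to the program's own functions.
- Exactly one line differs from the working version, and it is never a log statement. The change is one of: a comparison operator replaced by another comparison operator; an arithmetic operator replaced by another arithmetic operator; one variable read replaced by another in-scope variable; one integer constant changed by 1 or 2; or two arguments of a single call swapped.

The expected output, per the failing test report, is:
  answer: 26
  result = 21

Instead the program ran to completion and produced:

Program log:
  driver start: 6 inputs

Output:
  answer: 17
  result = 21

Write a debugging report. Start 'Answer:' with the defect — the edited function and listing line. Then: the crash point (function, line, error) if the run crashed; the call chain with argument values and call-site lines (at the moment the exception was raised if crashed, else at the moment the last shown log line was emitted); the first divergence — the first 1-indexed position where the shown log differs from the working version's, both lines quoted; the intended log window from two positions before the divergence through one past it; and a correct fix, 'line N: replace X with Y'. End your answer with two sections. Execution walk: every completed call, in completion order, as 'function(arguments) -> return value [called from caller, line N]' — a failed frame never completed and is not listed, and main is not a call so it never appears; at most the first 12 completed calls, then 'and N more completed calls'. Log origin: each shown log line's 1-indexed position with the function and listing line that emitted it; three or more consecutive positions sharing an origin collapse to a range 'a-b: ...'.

Answer: the defect is in main at line 22.
Key observation: No log line changed; the fault shows up purely in the output.
Call chain: main.
First divergence: there is none — every log position agrees.
Execution walk:
  pick_anchor([12, 5, 6, 12, 8, 3]) -> 46  [called from split_margin, line 13]
  update_gauge(0, 21) -> 21  [called from update_gauge, line 4]
  update_gauge(1, 20) -> 21  [called from update_gauge, line 4]
  update_gauge(2, 18) -> 21  [called from update_gauge, line 4]
  update_gauge(3, 15) -> 21  [called from update_gauge, line 4]
  update_gauge(4, 11) -> 21  [called from update_gauge, line 4]
  update_gauge(5, 6) -> 21  [called from update_gauge, line 4]
  update_gauge(6, 0) -> 21  [called from split_margin, line 15]
  split_margin([12, 5, 6, 12, 8, 3]) -> 21  [called from main, line 21]
Log line origins:
  1 — main, line 20
A correct fix: line 22: replace `low` with `pos`.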